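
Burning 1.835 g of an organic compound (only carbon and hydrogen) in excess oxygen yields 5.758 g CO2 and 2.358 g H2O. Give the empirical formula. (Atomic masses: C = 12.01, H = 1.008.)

mol C = 5.758 / 44.01 = 0.1308; mass C = 0.1308 × 12.01 = 1.571 g
mol H = 2 × (2.358 / 18.02) = 0.2617; mass H = 0.2617 × 1.008 = 0.2638 g
Divide by the smallest (0.1308 mol C): C 1.000, H 2.000
→ CH2

CH2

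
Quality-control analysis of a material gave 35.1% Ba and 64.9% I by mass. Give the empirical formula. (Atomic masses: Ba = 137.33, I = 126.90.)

BaI2

Assume 100 g: 35.1 g Ba, 64.9 g I.
Ba: 35.1 g ÷ 137.33 g/mol = 0.2556 mol
I: 64.9 g ÷ 126.90 g/mol = 0.5114 mol
Smallest is Ba at 0.2556 mol; normalising gives Ba 1.000, I 2.001
Ratio ≈ 1:2, so the empirical formula is BaI2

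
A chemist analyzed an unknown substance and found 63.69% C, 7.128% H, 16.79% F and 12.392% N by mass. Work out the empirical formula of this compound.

C6H8FN

Assume 100 g: 63.69 g C, 7.128 g H, 16.79 g F, 12.392 g N.
Moles — C: 63.69 / 12.01 = 5.303 mol; H: 7.128 / 1.008 = 7.071 mol; F: 16.79 / 19.00 = 0.8837 mol; N: 12.392 / 14.01 = 0.8845 mol
Smallest is F at 0.8837 mol; normalising gives C 6.001, H 8.002, F 1.000, N 1.001
≈ 6:8:1:1 → C6H8FN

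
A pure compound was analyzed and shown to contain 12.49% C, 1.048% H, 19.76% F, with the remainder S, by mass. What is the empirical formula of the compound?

Assume 100 g: 12.49 g C, 1.048 g H, 19.76 g F, 66.702 g S.
C: 12.49 g ÷ 12.01 g/mol = 1.04 mol
H: 1.048 g ÷ 1.008 g/mol = 1.04 mol
F: 19.76 g ÷ 19.00 g/mol = 1.04 mol
S: 66.702 g ÷ 32.07 g/mol = 2.08 mol
Ratios (÷ 1.04): C 1.000, H 1.000, F 1.000, S 2.001
→ CHFS2

CHFS2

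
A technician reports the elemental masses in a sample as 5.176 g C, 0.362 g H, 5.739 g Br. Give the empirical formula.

C6H5Br

C: 5.176 g ÷ 12.01 g/mol = 0.431 mol
H: 0.362 g ÷ 1.008 g/mol = 0.3591 mol
Br: 5.739 g ÷ 79.90 g/mol = 0.07183 mol
Smallest is Br at 0.07183 mol; normalising gives C 6.000, H 5.000, Br 1.000
≈ 6:5:1 → C6H5Br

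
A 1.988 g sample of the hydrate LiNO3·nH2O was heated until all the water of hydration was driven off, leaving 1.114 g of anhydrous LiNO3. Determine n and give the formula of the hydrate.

LiNO3·3H2O

Mass of water lost = 1.988 − 1.114 = 0.874 g → 0.874 / 18.02 = 0.0485 mol H2O
Molar mass of LiNO3 = 68.95 g/mol → mol LiNO3 = 1.114 / 68.95 = 0.01616
n = 0.0485 / 0.01616 = 3.00 ≈ 3 → LiNO3·3H2O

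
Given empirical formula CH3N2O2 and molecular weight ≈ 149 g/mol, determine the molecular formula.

C2H6N4O4

Empirical-formula mass = 75.05 g/mol
n = 149 / 75.05 = 1.99 ≈ 2
Molecular formula = (CH3N2O2)2 = C2H6N4O4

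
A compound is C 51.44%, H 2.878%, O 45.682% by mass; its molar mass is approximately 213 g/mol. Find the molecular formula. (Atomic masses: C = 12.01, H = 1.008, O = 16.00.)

C9H6O6

Assume 100 g: 51.44 g C, 2.878 g H, 45.682 g O.
n(C) = 51.44/12.01 = 4.283, n(H) = 2.878/1.008 = 2.855, n(O) = 45.682/16.00 = 2.855
Divide by the smallest (2.855 mol O): C 1.500, H 1.000, O 1.000
Multiply by 2: C 3.00, H 2.00, O 2.00 → C3H2O2
Empirical-formula mass = 70.05 g/mol
n = 213 / 70.05 = 3.04 ≈ 3
Molecular formula = (C3H2O2)×3 = C9H6O6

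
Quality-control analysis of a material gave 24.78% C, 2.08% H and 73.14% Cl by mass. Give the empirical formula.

CHCl

Assume 100 g: 24.78 g C, 2.08 g H, 73.14 g Cl.
C: 24.78 g ÷ 12.01 g/mol = 2.063 mol
H: 2.08 g ÷ 1.008 g/mol = 2.063 mol
Cl: 73.14 g ÷ 35.45 g/mol = 2.063 mol
Ratios (÷ 2.063): C 1.000, H 1.000, Cl 1.000
≈ 1:1:1 → CHCl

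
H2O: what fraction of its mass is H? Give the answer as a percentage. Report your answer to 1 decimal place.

11.2%

Molar mass = 2(1.008) + 1(16.00) = 18.016 g/mol
Mass of H per mole = 2 × 1.008 = 2.016 g
% H = 2.016 / 18.016 × 100 = 11.2%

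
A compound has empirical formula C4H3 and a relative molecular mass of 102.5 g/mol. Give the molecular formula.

Empirical-formula mass = 51.06 g/mol
n = 102.5 / 51.06 = 2.01 ≈ 2
Molecular formula = (C4H3)2 = C8H6

C8H6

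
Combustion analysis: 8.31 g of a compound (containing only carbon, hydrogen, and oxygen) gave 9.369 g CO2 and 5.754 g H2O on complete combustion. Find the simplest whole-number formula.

mol C = 9.369 / 44.01 = 0.2129; mass C = 0.2129 × 12.01 = 2.557 g
mol H = 2 × (5.754 / 18.02) = 0.6386; mass H = 0.6386 × 1.008 = 0.6437 g
mass O = 8.31 − (3.200) = 5.110 g → mol O = 0.3193
Ratios (÷ 0.2129): C 1.000, H 3.000, O 1.500
Scaling by 2: C 2.00, H 6.00, O 3.00 → C2H6O3

C2H6O3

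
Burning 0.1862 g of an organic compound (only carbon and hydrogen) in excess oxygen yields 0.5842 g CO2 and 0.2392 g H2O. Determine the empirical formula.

mol C = 0.5842 / 44.01 = 0.01327; mass C = 0.01327 × 12.01 = 0.1594 g
mol H = 2 × (0.2392 / 18.02) = 0.02655; mass H = 0.02655 × 1.008 = 0.02676 g
Smallest is C at 0.01327 mol; normalising gives C 1.000, H 2.000
→ CH2

CH2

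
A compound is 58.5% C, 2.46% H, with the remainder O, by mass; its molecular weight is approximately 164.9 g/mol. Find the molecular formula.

Assume 100 g: 58.5 g C, 2.46 g H, 39.04 g O.
n(C) = 58.5/12.01 = 4.871, n(H) = 2.46/1.008 = 2.44, n(O) = 39.04/16.00 = 2.44
Ratios (÷ 2.44): C 1.996, H 1.000, O 1.000
≈ 2:1:1 → C2HO
Empirical-formula mass = 41.03 g/mol
n = 164.9 / 41.03 = 4.02 ≈ 4
Molecular formula = (C2HO)×4 = C8H4O4

C8H4O4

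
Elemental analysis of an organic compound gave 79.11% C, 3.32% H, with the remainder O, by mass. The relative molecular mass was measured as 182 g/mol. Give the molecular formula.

C12H6O2

Assume 100 g: 79.11 g C, 3.32 g H, 17.57 g O.
C: 79.11 g ÷ 12.01 g/mol = 6.587 mol
H: 3.32 g ÷ 1.008 g/mol = 3.294 mol
O: 17.57 g ÷ 16.00 g/mol = 1.098 mol
Divide by the smallest (1.098 mol O): C 5.998, H 2.999, O 1.000
→ C6H3O
Empirical-formula mass = 91.08 g/mol
n = 182 / 91.08 = 2.00 ≈ 2
Molecular formula = (C6H3O)×2 = C12H6O2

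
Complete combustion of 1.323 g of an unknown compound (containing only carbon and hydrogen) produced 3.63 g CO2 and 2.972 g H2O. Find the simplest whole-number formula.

mol C = 3.63 / 44.01 = 0.08248; mass C = 0.08248 × 12.01 = 0.9906 g
mol H = 2 × (2.972 / 18.02) = 0.3299; mass H = 0.3299 × 1.008 = 0.3325 g
Ratios (÷ 0.08248): C 1.000, H 3.999
Ratio ≈ 1:4, so the empirical formula is CH4

CH4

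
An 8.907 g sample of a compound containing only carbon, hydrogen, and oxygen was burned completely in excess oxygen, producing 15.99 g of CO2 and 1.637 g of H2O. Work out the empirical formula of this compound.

mol C = 15.99 / 44.01 = 0.3633; mass C = 0.3633 × 12.01 = 4.364 g
mol H = 2 × (1.637 / 18.02) = 0.1817; mass H = 0.1817 × 1.008 = 0.1831 g
mass O = 8.907 − (4.547) = 4.360 g → mol O = 0.2725
Ratios (÷ 0.1817): C 2.000, H 1.000, O 1.500
×2: C 4.00, H 2.00, O 3.00 → C4H2O3

C4H2O3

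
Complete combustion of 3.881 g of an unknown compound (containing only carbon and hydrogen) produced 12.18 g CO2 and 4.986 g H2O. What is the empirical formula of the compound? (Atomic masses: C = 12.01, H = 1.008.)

CH2

mol C = 12.18 / 44.01 = 0.2768; mass C = 0.2768 × 12.01 = 3.324 g
mol H = 2 × (4.986 / 18.02) = 0.5534; mass H = 0.5534 × 1.008 = 0.5578 g
Ratios (÷ 0.2768): C 1.000, H 2.000
≈ 1:2 → CH2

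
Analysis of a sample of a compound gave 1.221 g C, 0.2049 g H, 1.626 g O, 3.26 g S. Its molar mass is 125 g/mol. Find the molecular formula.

Moles — C: 1.221 / 12.01 = 0.1017 mol; H: 0.2049 / 1.008 = 0.2033 mol; O: 1.626 / 16.00 = 0.1016 mol; S: 3.26 / 32.07 = 0.1017 mol
Ratios (÷ 0.1016): C 1.000, H 2.000, O 1.000, S 1.000
→ CH2OS
Empirical-formula mass = 62.10 g/mol
n = 125 / 62.10 = 2.01 ≈ 2
Molecular formula = (CH2OS)×2 = C2H4O2S2

C2H4O2S2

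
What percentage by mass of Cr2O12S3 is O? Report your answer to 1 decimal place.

49.0%

Molar mass = 2(52.00) + 12(16.00) + 3(32.07) = 392.210 g/mol
Mass of O per mole = 12 × 16.00 = 192.000 g
% O = 192.000 / 392.210 × 100 = 49.0%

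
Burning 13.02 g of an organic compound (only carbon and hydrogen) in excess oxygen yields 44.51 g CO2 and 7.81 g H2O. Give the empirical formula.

mol C = 44.51 / 44.01 = 1.011; mass C = 1.011 × 12.01 = 12.15 g
mol H = 2 × (7.81 / 18.02) = 0.8668; mass H = 0.8668 × 1.008 = 0.8737 g
Divide by the smallest (0.8668 mol H): C 1.167, H 1.000
Multiply by 6: C 7.00, H 6.00 → C7H6

C7H6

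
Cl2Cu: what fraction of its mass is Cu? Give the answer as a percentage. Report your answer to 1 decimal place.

Molar mass = 2(35.45) + 1(63.55) = 134.450 g/mol
Mass of Cu per mole = 1 × 63.55 = 63.550 g
% Cu = 63.550 / 134.450 × 100 = 47.3%

47.3%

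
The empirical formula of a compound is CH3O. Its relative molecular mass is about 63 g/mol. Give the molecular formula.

Empirical-formula mass = 31.03 g/mol
n = 63 / 31.03 = 2.03 ≈ 2
Molecular formula = (CH3O)2 = C2H6O2

C2H6O2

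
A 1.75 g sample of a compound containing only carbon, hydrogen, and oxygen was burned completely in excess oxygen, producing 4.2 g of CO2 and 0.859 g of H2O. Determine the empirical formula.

mol C = 4.2 / 44.01 = 0.09543; mass C = 0.09543 × 12.01 = 1.146 g
mol H = 2 × (0.859 / 18.02) = 0.09534; mass H = 0.09534 × 1.008 = 0.09610 g
mass O = 1.75 − (1.242) = 0.5078 g → mol O = 0.03173
Ratios (÷ 0.03173): C 3.007, H 3.004, O 1.000
≈ 3:3:1 → C3H3O

C3H3O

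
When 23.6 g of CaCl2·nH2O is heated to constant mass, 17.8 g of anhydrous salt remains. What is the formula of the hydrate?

CaCl2·2H2O

Mass of water lost = 23.6 − 17.8 = 5.8 g → 5.8 / 18.02 = 0.3219 mol H2O
Molar mass of CaCl2 = 110.98 g/mol → mol CaCl2 = 17.8 / 110.98 = 0.1604
n = 0.3219 / 0.1604 = 2.01 ≈ 2 → CaCl2·2H2O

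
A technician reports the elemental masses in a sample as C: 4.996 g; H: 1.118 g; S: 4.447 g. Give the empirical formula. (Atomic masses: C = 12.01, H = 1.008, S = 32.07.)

C3H8S

n(C) = 4.996/12.01 = 0.416, n(H) = 1.118/1.008 = 1.109, n(S) = 4.447/32.07 = 0.1387
Divide by the smallest (0.1387 mol S): C 3.000, H 7.999, S 1.000
≈ 3:8:1 → C3H8S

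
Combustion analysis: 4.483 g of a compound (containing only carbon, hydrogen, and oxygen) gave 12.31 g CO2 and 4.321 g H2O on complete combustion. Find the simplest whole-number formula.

mol C = 12.31 / 44.01 = 0.2797; mass C = 0.2797 × 12.01 = 3.359 g
mol H = 2 × (4.321 / 18.02) = 0.4796; mass H = 0.4796 × 1.008 = 0.4834 g
mass O = 4.483 − (3.843) = 0.6403 g → mol O = 0.04002
Ratios (÷ 0.04002): C 6.990, H 11.984, O 1.000
→ C7H12O

C7H12O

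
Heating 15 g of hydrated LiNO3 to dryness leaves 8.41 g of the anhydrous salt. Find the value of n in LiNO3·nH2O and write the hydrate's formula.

LiNO3·3H2O

Mass of water lost = 15 − 8.41 = 6.59 g → 6.59 / 18.02 = 0.3657 mol H2O
Molar mass of LiNO3 = 68.95 g/mol → mol LiNO3 = 8.41 / 68.95 = 0.122
n = 0.3657 / 0.122 = 3.00 ≈ 3 → LiNO3·3H2O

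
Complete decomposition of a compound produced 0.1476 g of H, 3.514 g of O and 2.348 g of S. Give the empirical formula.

H2O3S

n(H) = 0.1476/1.008 = 0.1464, n(O) = 3.514/16.00 = 0.2196, n(S) = 2.348/32.07 = 0.07321
Divide by the smallest (0.07321 mol S): H 2.000, O 3.000, S 1.000
→ H2O3S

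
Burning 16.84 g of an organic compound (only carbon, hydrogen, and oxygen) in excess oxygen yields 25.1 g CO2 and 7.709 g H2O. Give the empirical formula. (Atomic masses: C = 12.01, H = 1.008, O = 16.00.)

C2H3O2

mol C = 25.1 / 44.01 = 0.5703; mass C = 0.5703 × 12.01 = 6.850 g
mol H = 2 × (7.709 / 18.02) = 0.8556; mass H = 0.8556 × 1.008 = 0.8624 g
mass O = 16.84 − (7.712) = 9.128 g → mol O = 0.5705
Divide by the smallest (0.5703 mol C): C 1.000, H 1.500, O 1.000
×2: C 2.00, H 3.00, O 2.00 → C2H3O2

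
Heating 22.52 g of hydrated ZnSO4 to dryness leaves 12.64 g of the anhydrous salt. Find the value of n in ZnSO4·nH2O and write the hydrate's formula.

Mass of water lost = 22.52 − 12.64 = 9.88 g → 9.88 / 18.02 = 0.5483 mol H2O
Molar mass of ZnSO4 = 161.45 g/mol → mol ZnSO4 = 12.64 / 161.45 = 0.07829
n = 0.5483 / 0.07829 = 7.00 ≈ 7 → ZnSO4·7H2O

ZnSO4·7H2O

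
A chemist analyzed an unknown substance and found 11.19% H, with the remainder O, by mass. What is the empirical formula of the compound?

Assume 100 g: 11.19 g H, 88.81 g O.
Moles — H: 11.19 / 1.008 = 11.1 mol; O: 88.81 / 16.00 = 5.551 mol
Divide by the smallest (5.551 mol O): H 2.000, O 1.000
→ H2O

H2O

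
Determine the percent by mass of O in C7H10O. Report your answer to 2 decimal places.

14.53%

Molar mass = 7(12.01) + 10(1.008) + 1(16.00) = 110.150 g/mol
Mass of O per mole = 1 × 16.00 = 16.000 g
% O = 16.000 / 110.150 × 100 = 14.53%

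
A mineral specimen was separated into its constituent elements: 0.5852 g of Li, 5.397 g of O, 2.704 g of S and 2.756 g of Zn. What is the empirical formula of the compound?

Li2O8S2Zn

Li: 0.5852 g ÷ 6.94 g/mol = 0.08432 mol
O: 5.397 g ÷ 16.00 g/mol = 0.3373 mol
S: 2.704 g ÷ 32.07 g/mol = 0.08432 mol
Zn: 2.756 g ÷ 65.38 g/mol = 0.04215 mol
Smallest is Zn at 0.04215 mol; normalising gives Li 2.000, O 8.002, S 2.000, Zn 1.000
≈ 2:8:2:1 → Li2O8S2Zn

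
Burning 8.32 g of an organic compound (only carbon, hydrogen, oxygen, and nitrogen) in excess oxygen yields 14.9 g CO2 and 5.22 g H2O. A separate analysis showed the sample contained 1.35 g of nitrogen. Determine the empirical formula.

mol C = 14.9 / 44.01 = 0.3386; mass C = 0.3386 × 12.01 = 4.066 g
mol H = 2 × (5.22 / 18.02) = 0.5794; mass H = 0.5794 × 1.008 = 0.5840 g
mol N = 1.35 / 14.01 = 0.09636
mass O = 8.32 − (6.000) = 2.320 g → mol O = 0.1450
Smallest is N at 0.09636 mol; normalising gives C 3.513, H 6.012, N 1.000, O 1.505
×2: C 7.03, H 12.02, N 2.00, O 3.01 → C7H12N2O3

C7H12N2O3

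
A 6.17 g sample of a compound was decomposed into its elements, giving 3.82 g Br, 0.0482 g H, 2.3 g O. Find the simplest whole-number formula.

BrHO3

Br: 3.82 g ÷ 79.90 g/mol = 0.04781 mol
H: 0.0482 g ÷ 1.008 g/mol = 0.04782 mol
O: 2.3 g ÷ 16.00 g/mol = 0.1437 mol
Divide by the smallest (0.04781 mol Br): Br 1.000, H 1.000, O 3.007
Ratio ≈ 1:1:3, so the empirical formula is BrHO3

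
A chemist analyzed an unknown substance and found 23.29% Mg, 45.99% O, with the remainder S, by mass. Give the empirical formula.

Assume 100 g: 23.29 g Mg, 45.99 g O, 30.72 g S.
n(Mg) = 23.29/24.31 = 0.958, n(O) = 45.99/16.00 = 2.874, n(S) = 30.72/32.07 = 0.9579
Smallest is S at 0.9579 mol; normalising gives Mg 1.000, O 3.001, S 1.000
Ratio ≈ 1:3:1, so the empirical formula is MgO3S

MgO3S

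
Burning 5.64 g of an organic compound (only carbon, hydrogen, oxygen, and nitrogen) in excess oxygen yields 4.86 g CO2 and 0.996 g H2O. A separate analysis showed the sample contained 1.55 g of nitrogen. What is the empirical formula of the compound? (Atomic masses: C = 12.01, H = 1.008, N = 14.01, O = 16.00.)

mol C = 4.86 / 44.01 = 0.1104; mass C = 0.1104 × 12.01 = 1.326 g
mol H = 2 × (0.996 / 18.02) = 0.1105; mass H = 0.1105 × 1.008 = 0.1114 g
mol N = 1.55 / 14.01 = 0.1106
mass O = 5.64 − (2.988) = 2.652 g → mol O = 0.1658
Ratios (÷ 0.1104): C 1.000, H 1.001, N 1.002, O 1.501
×2: C 2.00, H 2.00, N 2.00, O 3.00 → C2H2N2O3

C2H2N2O3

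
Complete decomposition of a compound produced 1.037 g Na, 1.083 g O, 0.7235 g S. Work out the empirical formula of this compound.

Na2O3S

Na: 1.037 g ÷ 22.99 g/mol = 0.04511 mol
O: 1.083 g ÷ 16.00 g/mol = 0.06769 mol
S: 0.7235 g ÷ 32.07 g/mol = 0.02256 mol
Smallest is S at 0.02256 mol; normalising gives Na 1.999, O 3.000, S 1.000
→ Na2O3S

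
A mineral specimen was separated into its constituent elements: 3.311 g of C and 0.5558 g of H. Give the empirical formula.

C: 3.311 g ÷ 12.01 g/mol = 0.2757 mol
H: 0.5558 g ÷ 1.008 g/mol = 0.5514 mol
Divide by the smallest (0.2757 mol C): C 1.000, H 2.000
Ratio ≈ 1:2, so the empirical formula is CH2

CH2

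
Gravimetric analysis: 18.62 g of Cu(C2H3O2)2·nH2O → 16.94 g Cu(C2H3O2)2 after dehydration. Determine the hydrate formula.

Cu(C2H3O2)2·H2O

Mass of water lost = 18.62 − 16.94 = 1.68 g → 1.68 / 18.02 = 0.09323 mol H2O
Molar mass of Cu(C2H3O2)2 = 181.64 g/mol → mol Cu(C2H3O2)2 = 16.94 / 181.64 = 0.09326
n = 0.09323 / 0.09326 = 1.00 ≈ 1 → Cu(C2H3O2)2·H2O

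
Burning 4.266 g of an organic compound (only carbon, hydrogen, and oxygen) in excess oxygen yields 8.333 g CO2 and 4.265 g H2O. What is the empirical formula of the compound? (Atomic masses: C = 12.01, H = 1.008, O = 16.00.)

mol C = 8.333 / 44.01 = 0.1893; mass C = 0.1893 × 12.01 = 2.274 g
mol H = 2 × (4.265 / 18.02) = 0.4734; mass H = 0.4734 × 1.008 = 0.4771 g
mass O = 4.266 − (2.751) = 1.515 g → mol O = 0.09468
Divide by the smallest (0.09468 mol O): C 2.000, H 5.000, O 1.000
→ C2H5O

C2H5O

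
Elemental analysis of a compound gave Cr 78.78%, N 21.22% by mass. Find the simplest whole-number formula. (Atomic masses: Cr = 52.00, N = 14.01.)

CrN

Assume 100 g: 78.78 g Cr, 21.22 g N.
Cr: 78.78 g ÷ 52.00 g/mol = 1.515 mol
N: 21.22 g ÷ 14.01 g/mol = 1.515 mol
Divide by the smallest (1.515 mol N): Cr 1.000, N 1.000
Ratio ≈ 1:1, so the empirical formula is CrN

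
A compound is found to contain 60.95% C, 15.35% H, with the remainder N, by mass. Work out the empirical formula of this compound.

C3H9N

Assume 100 g: 60.95 g C, 15.35 g H, 23.7 g N.
C: 60.95 g ÷ 12.01 g/mol = 5.075 mol
H: 15.35 g ÷ 1.008 g/mol = 15.23 mol
N: 23.7 g ÷ 14.01 g/mol = 1.692 mol
Divide by the smallest (1.692 mol N): C 3.000, H 9.002, N 1.000
≈ 3:9:1 → C3H9N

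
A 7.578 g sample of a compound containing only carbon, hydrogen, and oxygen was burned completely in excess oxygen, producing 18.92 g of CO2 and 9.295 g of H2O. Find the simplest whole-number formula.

C5H12O

mol C = 18.92 / 44.01 = 0.4299; mass C = 0.4299 × 12.01 = 5.163 g
mol H = 2 × (9.295 / 18.02) = 1.032; mass H = 1.032 × 1.008 = 1.040 g
mass O = 7.578 − (6.203) = 1.375 g → mol O = 0.08594
Divide by the smallest (0.08594 mol O): C 5.003, H 12.005, O 1.000
→ C5H12O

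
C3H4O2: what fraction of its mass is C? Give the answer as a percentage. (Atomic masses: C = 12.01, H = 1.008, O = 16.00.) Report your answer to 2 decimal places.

50.00%

Molar mass = 3(12.01) + 4(1.008) + 2(16.00) = 72.062 g/mol
Mass of C per mole = 3 × 12.01 = 36.030 g
% C = 36.030 / 72.062 × 100 = 50.00%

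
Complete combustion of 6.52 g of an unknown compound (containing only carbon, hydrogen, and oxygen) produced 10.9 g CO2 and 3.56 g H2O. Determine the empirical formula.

mol C = 10.9 / 44.01 = 0.2477; mass C = 0.2477 × 12.01 = 2.975 g
mol H = 2 × (3.56 / 18.02) = 0.3951; mass H = 0.3951 × 1.008 = 0.3983 g
mass O = 6.52 − (3.373) = 3.147 g → mol O = 0.1967
Ratios (÷ 0.1967): C 1.259, H 2.009, O 1.000
Scaling by 4: C 5.04, H 8.03, O 4.00 → C5H8O4

C5H8O4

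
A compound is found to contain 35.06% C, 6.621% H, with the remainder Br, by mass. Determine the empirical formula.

Assume 100 g: 35.06 g C, 6.621 g H, 58.319 g Br.
C: 35.06 g ÷ 12.01 g/mol = 2.919 mol
H: 6.621 g ÷ 1.008 g/mol = 6.568 mol
Br: 58.319 g ÷ 79.90 g/mol = 0.7299 mol
Divide by the smallest (0.7299 mol Br): C 3.999, H 8.999, Br 1.000
→ C4H9Br

C4H9Br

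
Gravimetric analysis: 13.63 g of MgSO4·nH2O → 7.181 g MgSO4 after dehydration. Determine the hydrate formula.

MgSO4·6H2O

Mass of water lost = 13.63 − 7.181 = 6.449 g → 6.449 / 18.02 = 0.3579 mol H2O
Molar mass of MgSO4 = 120.38 g/mol → mol MgSO4 = 7.181 / 120.38 = 0.05965
n = 0.3579 / 0.05965 = 6.00 ≈ 6 → MgSO4·6H2O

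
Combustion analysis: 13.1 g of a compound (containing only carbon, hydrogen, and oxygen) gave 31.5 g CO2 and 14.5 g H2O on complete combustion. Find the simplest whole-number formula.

C4H9O

mol C = 31.5 / 44.01 = 0.7157; mass C = 0.7157 × 12.01 = 8.596 g
mol H = 2 × (14.5 / 18.02) = 1.609; mass H = 1.609 × 1.008 = 1.622 g
mass O = 13.1 − (10.22) = 2.882 g → mol O = 0.1801
Ratios (÷ 0.1801): C 3.974, H 8.935, O 1.000
≈ 4:9:1 → C4H9O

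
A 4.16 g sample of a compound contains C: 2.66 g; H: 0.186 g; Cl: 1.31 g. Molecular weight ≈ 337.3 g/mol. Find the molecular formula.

C: 2.66 g ÷ 12.01 g/mol = 0.2215 mol
H: 0.186 g ÷ 1.008 g/mol = 0.1845 mol
Cl: 1.31 g ÷ 35.45 g/mol = 0.03695 mol
Divide by the smallest (0.03695 mol Cl): C 5.994, H 4.993, Cl 1.000
Ratio ≈ 6:5:1, so the empirical formula is C6H5Cl
Empirical-formula mass = 112.55 g/mol
n = 337.3 / 112.55 = 3.00 ≈ 3
Molecular formula = (C6H5Cl)×3 = C18H15Cl3

C18H15Cl3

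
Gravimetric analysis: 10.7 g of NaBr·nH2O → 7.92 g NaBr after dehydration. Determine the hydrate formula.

Mass of water lost = 10.7 − 7.92 = 2.78 g → 2.78 / 18.02 = 0.1543 mol H2O
Molar mass of NaBr = 102.89 g/mol → mol NaBr = 7.92 / 102.89 = 0.07698
n = 0.1543 / 0.07698 = 2.00 ≈ 2 → NaBr·2H2O

NaBr·2H2O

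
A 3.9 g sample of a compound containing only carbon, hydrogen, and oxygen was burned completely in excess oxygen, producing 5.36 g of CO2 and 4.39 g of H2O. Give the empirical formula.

mol C = 5.36 / 44.01 = 0.1218; mass C = 0.1218 × 12.01 = 1.463 g
mol H = 2 × (4.39 / 18.02) = 0.4872; mass H = 0.4872 × 1.008 = 0.4911 g
mass O = 3.9 − (1.954) = 1.946 g → mol O = 0.1216
Smallest is O at 0.1216 mol; normalising gives C 1.001, H 4.006, O 1.000
Ratio ≈ 1:4:1, so the empirical formula is CH4O

CH4O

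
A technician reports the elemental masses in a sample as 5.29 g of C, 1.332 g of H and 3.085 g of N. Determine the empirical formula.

C2H6N

Moles — C: 5.29 / 12.01 = 0.4405 mol; H: 1.332 / 1.008 = 1.321 mol; N: 3.085 / 14.01 = 0.2202 mol
Smallest is N at 0.2202 mol; normalising gives C 2.000, H 6.001, N 1.000
≈ 2:6:1 → C2H6N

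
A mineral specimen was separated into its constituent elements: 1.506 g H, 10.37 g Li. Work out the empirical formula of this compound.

Moles — H: 1.506 / 1.008 = 1.494 mol; Li: 10.37 / 6.94 = 1.494 mol
Smallest is H at 1.494 mol; normalising gives H 1.000, Li 1.000
→ HLi

HLi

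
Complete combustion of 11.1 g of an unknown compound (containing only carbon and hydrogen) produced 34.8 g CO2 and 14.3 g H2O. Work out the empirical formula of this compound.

mol C = 34.8 / 44.01 = 0.7907; mass C = 0.7907 × 12.01 = 9.497 g
mol H = 2 × (14.3 / 18.02) = 1.587; mass H = 1.587 × 1.008 = 1.600 g
Divide by the smallest (0.7907 mol C): C 1.000, H 2.007
≈ 1:2 → CH2

CH2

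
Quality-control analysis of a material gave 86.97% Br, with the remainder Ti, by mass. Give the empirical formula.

Assume 100 g: 86.97 g Br, 13.03 g Ti.
Br: 86.97 g ÷ 79.90 g/mol = 1.088 mol
Ti: 13.03 g ÷ 47.87 g/mol = 0.2722 mol
Ratios (÷ 0.2722): Br 3.999, Ti 1.000
→ Br4Ti

Br4Ti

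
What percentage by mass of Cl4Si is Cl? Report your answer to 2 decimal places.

83.47%

Molar mass = 4(35.45) + 1(28.09) = 169.890 g/mol
Mass of Cl per mole = 4 × 35.45 = 141.800 g
% Cl = 141.800 / 169.890 × 100 = 83.47%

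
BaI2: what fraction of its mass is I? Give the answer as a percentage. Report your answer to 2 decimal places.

Molar mass = 1(137.33) + 2(126.90) = 391.130 g/mol
Mass of I per mole = 2 × 126.90 = 253.800 g
% I = 253.800 / 391.130 × 100 = 64.89%

64.89%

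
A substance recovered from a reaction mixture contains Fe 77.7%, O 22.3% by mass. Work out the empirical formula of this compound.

Assume 100 g: 77.7 g Fe, 22.3 g O.
n(Fe) = 77.7/55.85 = 1.391, n(O) = 22.3/16.00 = 1.394
Ratios (÷ 1.391): Fe 1.000, O 1.002
→ FeO

FeO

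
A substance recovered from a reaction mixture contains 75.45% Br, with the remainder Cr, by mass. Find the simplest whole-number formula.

Assume 100 g: 75.45 g Br, 24.55 g Cr.
Moles — Br: 75.45 / 79.90 = 0.9443 mol; Cr: 24.55 / 52.00 = 0.4721 mol
Ratios (÷ 0.4721): Br 2.000, Cr 1.000
→ Br2Cr

Br2Cr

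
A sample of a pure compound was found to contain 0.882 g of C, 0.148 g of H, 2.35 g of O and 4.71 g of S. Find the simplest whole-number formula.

CH2O2S2

n(C) = 0.882/12.01 = 0.07344, n(H) = 0.148/1.008 = 0.1468, n(O) = 2.35/16.00 = 0.1469, n(S) = 4.71/32.07 = 0.1469
Ratios (÷ 0.07344): C 1.000, H 1.999, O 2.000, S 2.000
Ratio ≈ 1:2:2:2, so the empirical formula is CH2O2S2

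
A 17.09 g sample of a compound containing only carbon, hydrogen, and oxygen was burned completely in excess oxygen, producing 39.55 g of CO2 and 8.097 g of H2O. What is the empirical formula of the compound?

C8H8O3

mol C = 39.55 / 44.01 = 0.8987; mass C = 0.8987 × 12.01 = 10.79 g
mol H = 2 × (8.097 / 18.02) = 0.8987; mass H = 0.8987 × 1.008 = 0.9059 g
mass O = 17.09 − (11.70) = 5.391 g → mol O = 0.3370
Ratios (÷ 0.337): C 2.667, H 2.667, O 1.000
Multiply by 3: C 8.00, H 8.00, O 3.00 → C8H8O3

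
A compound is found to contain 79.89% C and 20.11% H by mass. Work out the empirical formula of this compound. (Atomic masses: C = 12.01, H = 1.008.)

Assume 100 g: 79.89 g C, 20.11 g H.
Moles — C: 79.89 / 12.01 = 6.652 mol; H: 20.11 / 1.008 = 19.95 mol
Smallest is C at 6.652 mol; normalising gives C 1.000, H 2.999
→ CH3

CH3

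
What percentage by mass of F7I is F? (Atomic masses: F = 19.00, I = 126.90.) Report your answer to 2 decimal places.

Molar mass = 7(19.00) + 1(126.90) = 259.900 g/mol
Mass of F per mole = 7 × 19.00 = 133.000 g
% F = 133.000 / 259.900 × 100 = 51.17%

51.17%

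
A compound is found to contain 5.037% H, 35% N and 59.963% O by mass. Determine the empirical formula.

H4N2O3

Assume 100 g: 5.037 g H, 35 g N, 59.963 g O.
H: 5.037 g ÷ 1.008 g/mol = 4.997 mol
N: 35 g ÷ 14.01 g/mol = 2.498 mol
O: 59.963 g ÷ 16.00 g/mol = 3.748 mol
Ratios (÷ 2.498): H 2.000, N 1.000, O 1.500
×2: H 4.00, N 2.00, O 3.00 → H4N2O3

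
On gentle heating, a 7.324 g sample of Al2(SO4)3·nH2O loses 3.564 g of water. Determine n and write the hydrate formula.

Mass of anhydrous Al2(SO4)3 = 7.324 − 3.564 = 3.76 g
mol H2O = 3.564 / 18.02 = 0.1978
Molar mass of Al2(SO4)3 = 342.17 g/mol → mol Al2(SO4)3 = 3.76 / 342.17 = 0.01099
n = 0.1978 / 0.01099 = 18.00 ≈ 18 → Al2(SO4)3·18H2O

Al2(SO4)3·18H2O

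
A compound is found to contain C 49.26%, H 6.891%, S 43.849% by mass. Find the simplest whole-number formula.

C3H5S

Assume 100 g: 49.26 g C, 6.891 g H, 43.849 g S.
n(C) = 49.26/12.01 = 4.102, n(H) = 6.891/1.008 = 6.836, n(S) = 43.849/32.07 = 1.367
Smallest is S at 1.367 mol; normalising gives C 3.000, H 5.000, S 1.000
→ C3H5S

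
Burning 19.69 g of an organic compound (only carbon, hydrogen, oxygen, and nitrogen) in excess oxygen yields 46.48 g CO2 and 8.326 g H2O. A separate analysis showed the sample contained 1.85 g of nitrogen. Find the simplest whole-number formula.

mol C = 46.48 / 44.01 = 1.056; mass C = 1.056 × 12.01 = 12.68 g
mol H = 2 × (8.326 / 18.02) = 0.9241; mass H = 0.9241 × 1.008 = 0.9315 g
mol N = 1.85 / 14.01 = 0.1320
mass O = 19.69 − (15.47) = 4.224 g → mol O = 0.2640
Smallest is N at 0.132 mol; normalising gives C 7.998, H 6.998, N 1.000, O 1.999
≈ 8:7:1:2 → C8H7NO2

C8H7NO2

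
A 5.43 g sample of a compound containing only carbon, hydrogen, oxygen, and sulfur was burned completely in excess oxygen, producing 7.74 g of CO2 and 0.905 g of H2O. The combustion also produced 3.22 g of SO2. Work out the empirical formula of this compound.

mol C = 7.74 / 44.01 = 0.1759; mass C = 0.1759 × 12.01 = 2.112 g
mol H = 2 × (0.905 / 18.02) = 0.1004; mass H = 0.1004 × 1.008 = 0.1012 g
mol S = 3.22 / 64.07 = 0.05026; mass S = 1.612 g
mass O = 5.43 − (3.825) = 1.605 g → mol O = 0.1003
Ratios (÷ 0.05026): C 3.499, H 1.999, O 1.996, S 1.000
Multiply by 2: C 7.00, H 4.00, O 3.99, S 2.00 → C7H4O4S2

C7H4O4S2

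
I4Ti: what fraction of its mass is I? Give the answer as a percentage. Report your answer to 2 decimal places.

91.38%

Molar mass = 4(126.90) + 1(47.87) = 555.470 g/mol
Mass of I per mole = 4 × 126.90 = 507.600 g
% I = 507.600 / 555.470 × 100 = 91.38%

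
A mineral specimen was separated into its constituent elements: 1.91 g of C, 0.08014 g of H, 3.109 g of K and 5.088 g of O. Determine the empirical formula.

Moles — C: 1.91 / 12.01 = 0.159 mol; H: 0.08014 / 1.008 = 0.0795 mol; K: 3.109 / 39.10 = 0.07951 mol; O: 5.088 / 16.00 = 0.318 mol
Ratios (÷ 0.0795): C 2.000, H 1.000, K 1.000, O 4.000
Ratio ≈ 2:1:1:4, so the empirical formula is C2HKO4

C2HKO4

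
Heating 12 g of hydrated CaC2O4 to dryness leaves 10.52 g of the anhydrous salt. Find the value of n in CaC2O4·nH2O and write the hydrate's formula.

CaC2O4·H2O

Mass of water lost = 12 − 10.52 = 1.48 g → 1.48 / 18.02 = 0.08213 mol H2O
Molar mass of CaC2O4 = 128.10 g/mol → mol CaC2O4 = 10.52 / 128.10 = 0.08212
n = 0.08213 / 0.08212 = 1.00 ≈ 1 → CaC2O4·H2O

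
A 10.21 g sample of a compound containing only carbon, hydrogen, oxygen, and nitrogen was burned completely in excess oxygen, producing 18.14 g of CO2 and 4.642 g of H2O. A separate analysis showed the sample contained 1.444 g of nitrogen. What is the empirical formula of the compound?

mol C = 18.14 / 44.01 = 0.4122; mass C = 0.4122 × 12.01 = 4.950 g
mol H = 2 × (4.642 / 18.02) = 0.5152; mass H = 0.5152 × 1.008 = 0.5193 g
mol N = 1.444 / 14.01 = 0.1031
mass O = 10.21 − (6.914) = 3.296 g → mol O = 0.2060
Divide by the smallest (0.1031 mol N): C 3.999, H 4.999, N 1.000, O 1.999
→ C4H5NO2

C4H5NO2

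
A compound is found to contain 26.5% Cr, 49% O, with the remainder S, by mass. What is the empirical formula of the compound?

Assume 100 g: 26.5 g Cr, 49 g O, 24.5 g S.
n(Cr) = 26.5/52.00 = 0.5096, n(O) = 49/16.00 = 3.062, n(S) = 24.5/32.07 = 0.764
Divide by the smallest (0.5096 mol Cr): Cr 1.000, O 6.009, S 1.499
×2: Cr 2.00, O 12.02, S 3.00 → Cr2O12S3

Cr2O12S3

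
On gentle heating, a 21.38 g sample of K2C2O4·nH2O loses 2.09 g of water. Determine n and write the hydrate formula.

K2C2O4·H2O

Mass of anhydrous K2C2O4 = 21.38 − 2.09 = 19.29 g
mol H2O = 2.09 / 18.02 = 0.116
Molar mass of K2C2O4 = 166.22 g/mol → mol K2C2O4 = 19.29 / 166.22 = 0.1161
n = 0.116 / 0.1161 = 1.00 ≈ 1 → K2C2O4·H2O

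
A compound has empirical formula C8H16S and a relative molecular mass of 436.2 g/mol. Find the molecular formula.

C24H48S3

Empirical-formula mass = 144.28 g/mol
n = 436.2 / 144.28 = 3.02 ≈ 3
Molecular formula = (C8H16S)3 = C24H48S3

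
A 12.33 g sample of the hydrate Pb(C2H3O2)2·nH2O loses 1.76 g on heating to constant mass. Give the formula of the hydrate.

Pb(C2H3O2)2·3H2O

Mass of anhydrous Pb(C2H3O2)2 = 12.33 − 1.76 = 10.57 g
mol H2O = 1.76 / 18.02 = 0.09767
Molar mass of Pb(C2H3O2)2 = 325.29 g/mol → mol Pb(C2H3O2)2 = 10.57 / 325.29 = 0.03249
n = 0.09767 / 0.03249 = 3.01 ≈ 3 → Pb(C2H3O2)2·3H2O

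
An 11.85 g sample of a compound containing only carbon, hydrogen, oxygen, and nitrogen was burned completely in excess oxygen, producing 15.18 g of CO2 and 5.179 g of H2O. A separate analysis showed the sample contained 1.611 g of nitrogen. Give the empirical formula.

mol C = 15.18 / 44.01 = 0.3449; mass C = 0.3449 × 12.01 = 4.143 g
mol H = 2 × (5.179 / 18.02) = 0.5748; mass H = 0.5748 × 1.008 = 0.5794 g
mol N = 1.611 / 14.01 = 0.1150
mass O = 11.85 − (6.333) = 5.517 g → mol O = 0.3448
Smallest is N at 0.115 mol; normalising gives C 3.000, H 4.999, N 1.000, O 2.999
Ratio ≈ 3:5:1:3, so the empirical formula is C3H5NO3

C3H5NO3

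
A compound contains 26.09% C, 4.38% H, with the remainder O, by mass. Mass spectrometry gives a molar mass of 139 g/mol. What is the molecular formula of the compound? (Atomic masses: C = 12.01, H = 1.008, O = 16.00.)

Assume 100 g: 26.09 g C, 4.38 g H, 69.53 g O.
Moles — C: 26.09 / 12.01 = 2.172 mol; H: 4.38 / 1.008 = 4.345 mol; O: 69.53 / 16.00 = 4.346 mol
Divide by the smallest (2.172 mol C): C 1.000, H 2.000, O 2.000
Ratio ≈ 1:2:2, so the empirical formula is CH2O2
Empirical-formula mass = 46.03 g/mol
n = 139 / 46.03 = 3.02 ≈ 3
Molecular formula = (CH2O2)×3 = C3H6O6

C3H6O6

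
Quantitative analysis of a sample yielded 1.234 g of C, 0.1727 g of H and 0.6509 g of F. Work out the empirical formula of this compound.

C: 1.234 g ÷ 12.01 g/mol = 0.1027 mol
H: 0.1727 g ÷ 1.008 g/mol = 0.1713 mol
F: 0.6509 g ÷ 19.00 g/mol = 0.03426 mol
Ratios (÷ 0.03426): C 2.999, H 5.001, F 1.000
Ratio ≈ 3:5:1, so the empirical formula is C3H5F

C3H5F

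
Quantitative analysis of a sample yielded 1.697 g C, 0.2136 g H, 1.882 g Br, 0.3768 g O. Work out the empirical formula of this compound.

C: 1.697 g ÷ 12.01 g/mol = 0.1413 mol
H: 0.2136 g ÷ 1.008 g/mol = 0.2119 mol
Br: 1.882 g ÷ 79.90 g/mol = 0.02355 mol
O: 0.3768 g ÷ 16.00 g/mol = 0.02355 mol
Ratios (÷ 0.02355): C 6.000, H 8.998, Br 1.000, O 1.000
→ C6H9BrO

C6H9BrO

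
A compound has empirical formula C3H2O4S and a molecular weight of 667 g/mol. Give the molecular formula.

Empirical-formula mass = 134.12 g/mol
n = 667 / 134.12 = 4.97 ≈ 5
Molecular formula = (C3H2O4S)5 = C15H10O20S5

C15H10O20S5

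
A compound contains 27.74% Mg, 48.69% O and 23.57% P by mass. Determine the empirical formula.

Mg3O8P2

Assume 100 g: 27.74 g Mg, 48.69 g O, 23.57 g P.
n(Mg) = 27.74/24.31 = 1.141, n(O) = 48.69/16.00 = 3.043, n(P) = 23.57/30.97 = 0.7611
Divide by the smallest (0.7611 mol P): Mg 1.499, O 3.999, P 1.000
Scaling by 2: Mg 3.00, O 8.00, P 2.00 → Mg3O8P2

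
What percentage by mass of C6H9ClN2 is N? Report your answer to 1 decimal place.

19.4%

Molar mass = 6(12.01) + 9(1.008) + 1(35.45) + 2(14.01) = 144.602 g/mol
Mass of N per mole = 2 × 14.01 = 28.020 g
% N = 28.020 / 144.602 × 100 = 19.4%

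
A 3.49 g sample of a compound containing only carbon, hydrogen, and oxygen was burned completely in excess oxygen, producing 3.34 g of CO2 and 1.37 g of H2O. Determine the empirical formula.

CH2O2

mol C = 3.34 / 44.01 = 0.07589; mass C = 0.07589 × 12.01 = 0.9115 g
mol H = 2 × (1.37 / 18.02) = 0.1521; mass H = 0.1521 × 1.008 = 0.1533 g
mass O = 3.49 − (1.065) = 2.425 g → mol O = 0.1516
Ratios (÷ 0.07589): C 1.000, H 2.004, O 1.997
→ CH2O2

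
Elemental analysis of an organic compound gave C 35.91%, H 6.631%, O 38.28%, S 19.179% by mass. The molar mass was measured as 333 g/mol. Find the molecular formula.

C10H22O8S2

Assume 100 g: 35.91 g C, 6.631 g H, 38.28 g O, 19.179 g S.
Moles — C: 35.91 / 12.01 = 2.99 mol; H: 6.631 / 1.008 = 6.578 mol; O: 38.28 / 16.00 = 2.393 mol; S: 19.179 / 32.07 = 0.598 mol
Divide by the smallest (0.598 mol S): C 5.000, H 11.000, O 4.001, S 1.000
→ C5H11O4S
Empirical-formula mass = 167.21 g/mol
n = 333 / 167.21 = 1.99 ≈ 2
Molecular formula = (C5H11O4S)×2 = C10H22O8S2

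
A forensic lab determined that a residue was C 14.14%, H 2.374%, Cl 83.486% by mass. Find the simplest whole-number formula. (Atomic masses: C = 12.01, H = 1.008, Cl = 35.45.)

Assume 100 g: 14.14 g C, 2.374 g H, 83.486 g Cl.
n(C) = 14.14/12.01 = 1.177, n(H) = 2.374/1.008 = 2.355, n(Cl) = 83.486/35.45 = 2.355
Ratios (÷ 1.177): C 1.000, H 2.000, Cl 2.000
→ CH2Cl2

CH2Cl2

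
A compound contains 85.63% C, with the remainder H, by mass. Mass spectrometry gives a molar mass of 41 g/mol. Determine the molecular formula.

C3H6

Assume 100 g: 85.63 g C, 14.37 g H.
n(C) = 85.63/12.01 = 7.13, n(H) = 14.37/1.008 = 14.26
Ratios (÷ 7.13): C 1.000, H 1.999
Ratio ≈ 1:2, so the empirical formula is CH2
Empirical-formula mass = 14.03 g/mol
n = 41 / 14.03 = 2.92 ≈ 3
Molecular formula = (CH2)×3 = C3H6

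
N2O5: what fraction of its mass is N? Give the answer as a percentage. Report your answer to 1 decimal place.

25.9%

Molar mass = 2(14.01) + 5(16.00) = 108.020 g/mol
Mass of N per mole = 2 × 14.01 = 28.020 g
% N = 28.020 / 108.020 × 100 = 25.9%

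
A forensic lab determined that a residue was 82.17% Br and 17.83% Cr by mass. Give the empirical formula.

Br3Cr

Assume 100 g: 82.17 g Br, 17.83 g Cr.
n(Br) = 82.17/79.90 = 1.028, n(Cr) = 17.83/52.00 = 0.3429
Divide by the smallest (0.3429 mol Cr): Br 2.999, Cr 1.000
≈ 3:1 → Br3Cr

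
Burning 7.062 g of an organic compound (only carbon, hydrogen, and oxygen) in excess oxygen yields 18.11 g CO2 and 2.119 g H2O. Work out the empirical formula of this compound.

mol C = 18.11 / 44.01 = 0.4115; mass C = 0.4115 × 12.01 = 4.942 g
mol H = 2 × (2.119 / 18.02) = 0.2352; mass H = 0.2352 × 1.008 = 0.2371 g
mass O = 7.062 − (5.179) = 1.883 g → mol O = 0.1177
Ratios (÷ 0.1177): C 3.497, H 1.999, O 1.000
×2: C 6.99, H 4.00, O 2.00 → C7H4O2

C7H4O2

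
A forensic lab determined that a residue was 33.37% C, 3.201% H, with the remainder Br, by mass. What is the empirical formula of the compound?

Assume 100 g: 33.37 g C, 3.201 g H, 63.429 g Br.
n(C) = 33.37/12.01 = 2.779, n(H) = 3.201/1.008 = 3.176, n(Br) = 63.429/79.90 = 0.7939
Ratios (÷ 0.7939): C 3.500, H 4.000, Br 1.000
Multiply by 2: C 7.00, H 8.00, Br 2.00 → C7H8Br2

C7H8Br2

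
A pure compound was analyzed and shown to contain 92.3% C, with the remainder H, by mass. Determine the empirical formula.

CH

Assume 100 g: 92.3 g C, 7.7 g H.
C: 92.3 g ÷ 12.01 g/mol = 7.685 mol
H: 7.7 g ÷ 1.008 g/mol = 7.639 mol
Ratios (÷ 7.639): C 1.006, H 1.000
→ CH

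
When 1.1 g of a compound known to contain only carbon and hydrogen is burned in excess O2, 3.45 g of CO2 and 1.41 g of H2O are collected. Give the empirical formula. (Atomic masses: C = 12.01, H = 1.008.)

mol C = 3.45 / 44.01 = 0.07839; mass C = 0.07839 × 12.01 = 0.9415 g
mol H = 2 × (1.41 / 18.02) = 0.1565; mass H = 0.1565 × 1.008 = 0.1577 g
Ratios (÷ 0.07839): C 1.000, H 1.996
≈ 1:2 → CH2

CH2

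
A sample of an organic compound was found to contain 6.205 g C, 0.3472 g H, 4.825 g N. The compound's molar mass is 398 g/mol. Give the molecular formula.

n(C) = 6.205/12.01 = 0.5167, n(H) = 0.3472/1.008 = 0.3444, n(N) = 4.825/14.01 = 0.3444
Ratios (÷ 0.3444): C 1.500, H 1.000, N 1.000
Scaling by 2: C 3.00, H 2.00, N 2.00 → C3H2N2
Empirical-formula mass = 66.07 g/mol
n = 398 / 66.07 = 6.02 ≈ 6
Molecular formula = (C3H2N2)×6 = C18H12N12

C18H12N12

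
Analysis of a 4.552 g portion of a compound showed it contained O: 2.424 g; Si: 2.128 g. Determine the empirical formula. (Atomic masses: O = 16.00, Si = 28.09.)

O: 2.424 g ÷ 16.00 g/mol = 0.1515 mol
Si: 2.128 g ÷ 28.09 g/mol = 0.07576 mol
Smallest is Si at 0.07576 mol; normalising gives O 2.000, Si 1.000
Ratio ≈ 2:1, so the empirical formula is O2Si

O2Si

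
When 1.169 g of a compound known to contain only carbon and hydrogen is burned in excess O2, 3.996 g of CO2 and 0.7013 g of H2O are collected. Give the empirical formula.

C7H6

mol C = 3.996 / 44.01 = 0.09080; mass C = 0.09080 × 12.01 = 1.090 g
mol H = 2 × (0.7013 / 18.02) = 0.07784; mass H = 0.07784 × 1.008 = 0.07846 g
Ratios (÷ 0.07784): C 1.167, H 1.000
×6: C 7.00, H 6.00 → C7H6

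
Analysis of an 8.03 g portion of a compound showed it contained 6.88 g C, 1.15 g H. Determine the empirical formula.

CH2

Moles — C: 6.88 / 12.01 = 0.5729 mol; H: 1.15 / 1.008 = 1.141 mol
Smallest is C at 0.5729 mol; normalising gives C 1.000, H 1.992
→ CH2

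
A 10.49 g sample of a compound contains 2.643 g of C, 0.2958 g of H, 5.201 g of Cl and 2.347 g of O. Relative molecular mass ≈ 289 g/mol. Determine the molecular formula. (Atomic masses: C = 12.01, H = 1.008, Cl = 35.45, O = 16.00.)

C: 2.643 g ÷ 12.01 g/mol = 0.2201 mol
H: 0.2958 g ÷ 1.008 g/mol = 0.2935 mol
Cl: 5.201 g ÷ 35.45 g/mol = 0.1467 mol
O: 2.347 g ÷ 16.00 g/mol = 0.1467 mol
Divide by the smallest (0.1467 mol O): C 1.500, H 2.001, Cl 1.000, O 1.000
Multiply by 2: C 3.00, H 4.00, Cl 2.00, O 2.00 → C3H4Cl2O2
Empirical-formula mass = 142.96 g/mol
n = 289 / 142.96 = 2.02 ≈ 2
Molecular formula = (C3H4Cl2O2)×2 = C6H8Cl4O4

C6H8Cl4O4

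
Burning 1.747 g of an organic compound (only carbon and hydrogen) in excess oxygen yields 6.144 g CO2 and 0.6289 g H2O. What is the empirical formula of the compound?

mol C = 6.144 / 44.01 = 0.1396; mass C = 0.1396 × 12.01 = 1.677 g
mol H = 2 × (0.6289 / 18.02) = 0.06980; mass H = 0.06980 × 1.008 = 0.07036 g
Ratios (÷ 0.0698): C 2.000, H 1.000
Ratio ≈ 2:1, so the empirical formula is C2H

C2H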